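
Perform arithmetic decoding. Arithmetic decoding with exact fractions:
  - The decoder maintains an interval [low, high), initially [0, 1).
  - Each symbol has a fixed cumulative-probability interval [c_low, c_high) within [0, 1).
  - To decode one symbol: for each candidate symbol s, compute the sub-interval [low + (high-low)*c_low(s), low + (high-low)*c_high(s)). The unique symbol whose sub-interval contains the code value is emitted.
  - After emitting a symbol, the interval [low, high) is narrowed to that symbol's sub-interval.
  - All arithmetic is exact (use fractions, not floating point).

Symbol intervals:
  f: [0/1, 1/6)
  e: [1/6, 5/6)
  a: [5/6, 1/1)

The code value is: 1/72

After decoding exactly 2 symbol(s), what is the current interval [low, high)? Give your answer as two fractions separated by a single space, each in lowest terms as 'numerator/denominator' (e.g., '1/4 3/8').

Answer: 0/1 1/36

Derivation:
Step 1: interval [0/1, 1/1), width = 1/1 - 0/1 = 1/1
  'f': [0/1 + 1/1*0/1, 0/1 + 1/1*1/6) = [0/1, 1/6) <- contains code 1/72
  'e': [0/1 + 1/1*1/6, 0/1 + 1/1*5/6) = [1/6, 5/6)
  'a': [0/1 + 1/1*5/6, 0/1 + 1/1*1/1) = [5/6, 1/1)
  emit 'f', narrow to [0/1, 1/6)
Step 2: interval [0/1, 1/6), width = 1/6 - 0/1 = 1/6
  'f': [0/1 + 1/6*0/1, 0/1 + 1/6*1/6) = [0/1, 1/36) <- contains code 1/72
  'e': [0/1 + 1/6*1/6, 0/1 + 1/6*5/6) = [1/36, 5/36)
  'a': [0/1 + 1/6*5/6, 0/1 + 1/6*1/1) = [5/36, 1/6)
  emit 'f', narrow to [0/1, 1/36)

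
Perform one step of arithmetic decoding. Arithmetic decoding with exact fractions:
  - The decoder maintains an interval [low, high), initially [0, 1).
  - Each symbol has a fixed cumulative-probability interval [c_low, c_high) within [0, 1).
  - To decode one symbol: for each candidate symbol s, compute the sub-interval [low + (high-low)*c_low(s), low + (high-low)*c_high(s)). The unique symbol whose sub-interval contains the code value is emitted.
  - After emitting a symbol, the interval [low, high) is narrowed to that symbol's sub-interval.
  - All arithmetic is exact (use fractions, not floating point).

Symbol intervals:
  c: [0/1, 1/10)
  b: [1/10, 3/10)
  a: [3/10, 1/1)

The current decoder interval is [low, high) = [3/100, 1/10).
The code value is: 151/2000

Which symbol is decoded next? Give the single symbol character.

Answer: a

Derivation:
Interval width = high − low = 1/10 − 3/100 = 7/100
Scaled code = (code − low) / width = (151/2000 − 3/100) / 7/100 = 13/20
  c: [0/1, 1/10) 
  b: [1/10, 3/10) 
  a: [3/10, 1/1) ← scaled code falls here ✓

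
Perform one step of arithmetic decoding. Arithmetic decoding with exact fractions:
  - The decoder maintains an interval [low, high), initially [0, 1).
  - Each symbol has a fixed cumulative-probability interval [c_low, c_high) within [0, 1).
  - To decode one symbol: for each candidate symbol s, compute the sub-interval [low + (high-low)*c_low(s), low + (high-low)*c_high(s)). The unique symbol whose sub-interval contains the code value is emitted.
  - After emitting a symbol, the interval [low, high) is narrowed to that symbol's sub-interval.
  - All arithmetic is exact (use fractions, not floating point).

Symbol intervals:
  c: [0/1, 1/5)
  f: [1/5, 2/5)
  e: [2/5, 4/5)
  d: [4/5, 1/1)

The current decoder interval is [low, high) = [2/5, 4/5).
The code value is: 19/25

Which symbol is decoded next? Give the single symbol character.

Interval width = high − low = 4/5 − 2/5 = 2/5
Scaled code = (code − low) / width = (19/25 − 2/5) / 2/5 = 9/10
  c: [0/1, 1/5) 
  f: [1/5, 2/5) 
  e: [2/5, 4/5) 
  d: [4/5, 1/1) ← scaled code falls here ✓

Answer: d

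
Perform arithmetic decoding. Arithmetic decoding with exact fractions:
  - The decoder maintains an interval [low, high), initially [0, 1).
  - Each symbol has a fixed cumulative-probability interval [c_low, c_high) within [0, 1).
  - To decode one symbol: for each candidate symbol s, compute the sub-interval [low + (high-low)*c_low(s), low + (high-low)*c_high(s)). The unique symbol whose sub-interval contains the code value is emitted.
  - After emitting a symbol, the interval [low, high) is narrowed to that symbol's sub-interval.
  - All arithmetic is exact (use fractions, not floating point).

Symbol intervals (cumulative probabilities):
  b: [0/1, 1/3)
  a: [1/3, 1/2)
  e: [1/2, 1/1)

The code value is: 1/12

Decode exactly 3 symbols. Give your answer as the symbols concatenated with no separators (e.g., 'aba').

Step 1: interval [0/1, 1/1), width = 1/1 - 0/1 = 1/1
  'b': [0/1 + 1/1*0/1, 0/1 + 1/1*1/3) = [0/1, 1/3) <- contains code 1/12
  'a': [0/1 + 1/1*1/3, 0/1 + 1/1*1/2) = [1/3, 1/2)
  'e': [0/1 + 1/1*1/2, 0/1 + 1/1*1/1) = [1/2, 1/1)
  emit 'b', narrow to [0/1, 1/3)
Step 2: interval [0/1, 1/3), width = 1/3 - 0/1 = 1/3
  'b': [0/1 + 1/3*0/1, 0/1 + 1/3*1/3) = [0/1, 1/9) <- contains code 1/12
  'a': [0/1 + 1/3*1/3, 0/1 + 1/3*1/2) = [1/9, 1/6)
  'e': [0/1 + 1/3*1/2, 0/1 + 1/3*1/1) = [1/6, 1/3)
  emit 'b', narrow to [0/1, 1/9)
Step 3: interval [0/1, 1/9), width = 1/9 - 0/1 = 1/9
  'b': [0/1 + 1/9*0/1, 0/1 + 1/9*1/3) = [0/1, 1/27)
  'a': [0/1 + 1/9*1/3, 0/1 + 1/9*1/2) = [1/27, 1/18)
  'e': [0/1 + 1/9*1/2, 0/1 + 1/9*1/1) = [1/18, 1/9) <- contains code 1/12
  emit 'e', narrow to [1/18, 1/9)

Answer: bbe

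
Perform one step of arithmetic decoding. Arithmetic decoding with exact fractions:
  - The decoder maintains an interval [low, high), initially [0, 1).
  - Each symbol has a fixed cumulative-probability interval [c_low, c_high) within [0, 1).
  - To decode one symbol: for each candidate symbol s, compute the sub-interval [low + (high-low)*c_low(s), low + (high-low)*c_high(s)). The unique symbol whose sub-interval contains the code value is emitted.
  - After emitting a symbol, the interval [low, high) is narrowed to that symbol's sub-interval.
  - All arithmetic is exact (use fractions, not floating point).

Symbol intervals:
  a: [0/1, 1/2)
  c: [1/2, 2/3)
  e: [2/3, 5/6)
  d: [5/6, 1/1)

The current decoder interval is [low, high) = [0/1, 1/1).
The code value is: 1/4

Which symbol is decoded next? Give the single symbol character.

Interval width = high − low = 1/1 − 0/1 = 1/1
Scaled code = (code − low) / width = (1/4 − 0/1) / 1/1 = 1/4
  a: [0/1, 1/2) ← scaled code falls here ✓
  c: [1/2, 2/3) 
  e: [2/3, 5/6) 
  d: [5/6, 1/1) 

Answer: a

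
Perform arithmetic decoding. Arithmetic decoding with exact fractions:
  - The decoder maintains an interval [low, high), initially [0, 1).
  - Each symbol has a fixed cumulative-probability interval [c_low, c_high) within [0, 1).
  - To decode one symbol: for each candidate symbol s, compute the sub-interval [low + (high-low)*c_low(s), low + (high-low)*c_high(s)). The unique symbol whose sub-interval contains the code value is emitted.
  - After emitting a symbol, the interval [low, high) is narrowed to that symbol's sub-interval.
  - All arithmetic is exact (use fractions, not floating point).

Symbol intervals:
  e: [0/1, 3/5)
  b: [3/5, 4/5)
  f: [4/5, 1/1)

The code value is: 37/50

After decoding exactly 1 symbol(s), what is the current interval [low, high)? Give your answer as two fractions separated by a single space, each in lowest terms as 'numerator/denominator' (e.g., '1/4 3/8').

Answer: 3/5 4/5

Derivation:
Step 1: interval [0/1, 1/1), width = 1/1 - 0/1 = 1/1
  'e': [0/1 + 1/1*0/1, 0/1 + 1/1*3/5) = [0/1, 3/5)
  'b': [0/1 + 1/1*3/5, 0/1 + 1/1*4/5) = [3/5, 4/5) <- contains code 37/50
  'f': [0/1 + 1/1*4/5, 0/1 + 1/1*1/1) = [4/5, 1/1)
  emit 'b', narrow to [3/5, 4/5)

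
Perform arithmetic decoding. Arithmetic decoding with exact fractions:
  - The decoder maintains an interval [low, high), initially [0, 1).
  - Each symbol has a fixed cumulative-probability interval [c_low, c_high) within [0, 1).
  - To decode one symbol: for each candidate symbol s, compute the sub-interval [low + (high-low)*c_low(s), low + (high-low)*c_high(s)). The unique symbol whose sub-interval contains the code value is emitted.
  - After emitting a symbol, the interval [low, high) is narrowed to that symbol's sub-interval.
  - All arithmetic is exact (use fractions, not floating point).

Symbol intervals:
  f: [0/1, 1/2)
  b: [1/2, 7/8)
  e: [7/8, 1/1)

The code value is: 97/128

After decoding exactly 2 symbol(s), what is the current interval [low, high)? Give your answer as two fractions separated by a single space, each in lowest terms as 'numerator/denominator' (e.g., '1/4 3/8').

Step 1: interval [0/1, 1/1), width = 1/1 - 0/1 = 1/1
  'f': [0/1 + 1/1*0/1, 0/1 + 1/1*1/2) = [0/1, 1/2)
  'b': [0/1 + 1/1*1/2, 0/1 + 1/1*7/8) = [1/2, 7/8) <- contains code 97/128
  'e': [0/1 + 1/1*7/8, 0/1 + 1/1*1/1) = [7/8, 1/1)
  emit 'b', narrow to [1/2, 7/8)
Step 2: interval [1/2, 7/8), width = 7/8 - 1/2 = 3/8
  'f': [1/2 + 3/8*0/1, 1/2 + 3/8*1/2) = [1/2, 11/16)
  'b': [1/2 + 3/8*1/2, 1/2 + 3/8*7/8) = [11/16, 53/64) <- contains code 97/128
  'e': [1/2 + 3/8*7/8, 1/2 + 3/8*1/1) = [53/64, 7/8)
  emit 'b', narrow to [11/16, 53/64)

Answer: 11/16 53/64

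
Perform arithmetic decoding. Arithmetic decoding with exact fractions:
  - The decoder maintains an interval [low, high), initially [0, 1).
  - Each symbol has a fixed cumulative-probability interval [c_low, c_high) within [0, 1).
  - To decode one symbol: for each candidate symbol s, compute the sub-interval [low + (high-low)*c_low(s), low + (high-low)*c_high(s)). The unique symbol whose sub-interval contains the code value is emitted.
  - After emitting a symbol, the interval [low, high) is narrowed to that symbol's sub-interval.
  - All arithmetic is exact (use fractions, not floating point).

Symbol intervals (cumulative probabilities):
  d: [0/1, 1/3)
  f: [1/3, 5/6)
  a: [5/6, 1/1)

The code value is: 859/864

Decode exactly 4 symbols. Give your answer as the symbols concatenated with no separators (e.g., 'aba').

Step 1: interval [0/1, 1/1), width = 1/1 - 0/1 = 1/1
  'd': [0/1 + 1/1*0/1, 0/1 + 1/1*1/3) = [0/1, 1/3)
  'f': [0/1 + 1/1*1/3, 0/1 + 1/1*5/6) = [1/3, 5/6)
  'a': [0/1 + 1/1*5/6, 0/1 + 1/1*1/1) = [5/6, 1/1) <- contains code 859/864
  emit 'a', narrow to [5/6, 1/1)
Step 2: interval [5/6, 1/1), width = 1/1 - 5/6 = 1/6
  'd': [5/6 + 1/6*0/1, 5/6 + 1/6*1/3) = [5/6, 8/9)
  'f': [5/6 + 1/6*1/3, 5/6 + 1/6*5/6) = [8/9, 35/36)
  'a': [5/6 + 1/6*5/6, 5/6 + 1/6*1/1) = [35/36, 1/1) <- contains code 859/864
  emit 'a', narrow to [35/36, 1/1)
Step 3: interval [35/36, 1/1), width = 1/1 - 35/36 = 1/36
  'd': [35/36 + 1/36*0/1, 35/36 + 1/36*1/3) = [35/36, 53/54)
  'f': [35/36 + 1/36*1/3, 35/36 + 1/36*5/6) = [53/54, 215/216) <- contains code 859/864
  'a': [35/36 + 1/36*5/6, 35/36 + 1/36*1/1) = [215/216, 1/1)
  emit 'f', narrow to [53/54, 215/216)
Step 4: interval [53/54, 215/216), width = 215/216 - 53/54 = 1/72
  'd': [53/54 + 1/72*0/1, 53/54 + 1/72*1/3) = [53/54, 71/72)
  'f': [53/54 + 1/72*1/3, 53/54 + 1/72*5/6) = [71/72, 143/144)
  'a': [53/54 + 1/72*5/6, 53/54 + 1/72*1/1) = [143/144, 215/216) <- contains code 859/864
  emit 'a', narrow to [143/144, 215/216)

Answer: aafa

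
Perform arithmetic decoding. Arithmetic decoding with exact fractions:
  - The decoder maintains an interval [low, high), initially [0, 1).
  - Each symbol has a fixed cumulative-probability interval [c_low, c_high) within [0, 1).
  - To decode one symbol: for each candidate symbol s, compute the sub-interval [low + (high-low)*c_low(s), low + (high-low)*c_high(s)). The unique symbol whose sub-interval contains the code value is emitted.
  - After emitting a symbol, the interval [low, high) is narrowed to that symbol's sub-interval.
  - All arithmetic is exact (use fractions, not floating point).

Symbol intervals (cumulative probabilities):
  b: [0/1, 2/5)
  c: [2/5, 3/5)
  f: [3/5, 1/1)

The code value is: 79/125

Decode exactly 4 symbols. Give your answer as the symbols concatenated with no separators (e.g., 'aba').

Answer: fbbc

Derivation:
Step 1: interval [0/1, 1/1), width = 1/1 - 0/1 = 1/1
  'b': [0/1 + 1/1*0/1, 0/1 + 1/1*2/5) = [0/1, 2/5)
  'c': [0/1 + 1/1*2/5, 0/1 + 1/1*3/5) = [2/5, 3/5)
  'f': [0/1 + 1/1*3/5, 0/1 + 1/1*1/1) = [3/5, 1/1) <- contains code 79/125
  emit 'f', narrow to [3/5, 1/1)
Step 2: interval [3/5, 1/1), width = 1/1 - 3/5 = 2/5
  'b': [3/5 + 2/5*0/1, 3/5 + 2/5*2/5) = [3/5, 19/25) <- contains code 79/125
  'c': [3/5 + 2/5*2/5, 3/5 + 2/5*3/5) = [19/25, 21/25)
  'f': [3/5 + 2/5*3/5, 3/5 + 2/5*1/1) = [21/25, 1/1)
  emit 'b', narrow to [3/5, 19/25)
Step 3: interval [3/5, 19/25), width = 19/25 - 3/5 = 4/25
  'b': [3/5 + 4/25*0/1, 3/5 + 4/25*2/5) = [3/5, 83/125) <- contains code 79/125
  'c': [3/5 + 4/25*2/5, 3/5 + 4/25*3/5) = [83/125, 87/125)
  'f': [3/5 + 4/25*3/5, 3/5 + 4/25*1/1) = [87/125, 19/25)
  emit 'b', narrow to [3/5, 83/125)
Step 4: interval [3/5, 83/125), width = 83/125 - 3/5 = 8/125
  'b': [3/5 + 8/125*0/1, 3/5 + 8/125*2/5) = [3/5, 391/625)
  'c': [3/5 + 8/125*2/5, 3/5 + 8/125*3/5) = [391/625, 399/625) <- contains code 79/125
  'f': [3/5 + 8/125*3/5, 3/5 + 8/125*1/1) = [399/625, 83/125)
  emit 'c', narrow to [391/625, 399/625)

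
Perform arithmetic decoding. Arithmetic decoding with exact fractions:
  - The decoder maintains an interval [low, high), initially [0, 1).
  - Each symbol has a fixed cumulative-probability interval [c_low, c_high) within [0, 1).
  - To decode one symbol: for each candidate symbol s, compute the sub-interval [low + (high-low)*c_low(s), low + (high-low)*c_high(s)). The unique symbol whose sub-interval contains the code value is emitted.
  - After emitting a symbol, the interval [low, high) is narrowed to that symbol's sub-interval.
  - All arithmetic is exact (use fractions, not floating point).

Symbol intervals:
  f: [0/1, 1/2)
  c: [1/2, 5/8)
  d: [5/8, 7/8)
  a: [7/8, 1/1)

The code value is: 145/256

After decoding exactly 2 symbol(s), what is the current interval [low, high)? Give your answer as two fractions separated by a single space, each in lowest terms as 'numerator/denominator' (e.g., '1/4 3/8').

Answer: 9/16 37/64

Derivation:
Step 1: interval [0/1, 1/1), width = 1/1 - 0/1 = 1/1
  'f': [0/1 + 1/1*0/1, 0/1 + 1/1*1/2) = [0/1, 1/2)
  'c': [0/1 + 1/1*1/2, 0/1 + 1/1*5/8) = [1/2, 5/8) <- contains code 145/256
  'd': [0/1 + 1/1*5/8, 0/1 + 1/1*7/8) = [5/8, 7/8)
  'a': [0/1 + 1/1*7/8, 0/1 + 1/1*1/1) = [7/8, 1/1)
  emit 'c', narrow to [1/2, 5/8)
Step 2: interval [1/2, 5/8), width = 5/8 - 1/2 = 1/8
  'f': [1/2 + 1/8*0/1, 1/2 + 1/8*1/2) = [1/2, 9/16)
  'c': [1/2 + 1/8*1/2, 1/2 + 1/8*5/8) = [9/16, 37/64) <- contains code 145/256
  'd': [1/2 + 1/8*5/8, 1/2 + 1/8*7/8) = [37/64, 39/64)
  'a': [1/2 + 1/8*7/8, 1/2 + 1/8*1/1) = [39/64, 5/8)
  emit 'c', narrow to [9/16, 37/64)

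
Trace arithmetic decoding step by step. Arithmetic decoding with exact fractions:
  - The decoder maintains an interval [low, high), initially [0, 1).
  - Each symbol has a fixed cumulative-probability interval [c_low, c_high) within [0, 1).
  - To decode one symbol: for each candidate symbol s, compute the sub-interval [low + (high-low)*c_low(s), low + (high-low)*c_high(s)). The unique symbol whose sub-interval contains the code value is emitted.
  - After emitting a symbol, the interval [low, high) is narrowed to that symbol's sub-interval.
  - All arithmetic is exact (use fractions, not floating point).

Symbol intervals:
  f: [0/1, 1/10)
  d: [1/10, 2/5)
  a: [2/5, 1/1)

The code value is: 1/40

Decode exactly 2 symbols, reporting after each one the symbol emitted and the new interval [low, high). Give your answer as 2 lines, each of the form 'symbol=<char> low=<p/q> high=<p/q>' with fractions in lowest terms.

Answer: symbol=f low=0/1 high=1/10
symbol=d low=1/100 high=1/25

Derivation:
Step 1: interval [0/1, 1/1), width = 1/1 - 0/1 = 1/1
  'f': [0/1 + 1/1*0/1, 0/1 + 1/1*1/10) = [0/1, 1/10) <- contains code 1/40
  'd': [0/1 + 1/1*1/10, 0/1 + 1/1*2/5) = [1/10, 2/5)
  'a': [0/1 + 1/1*2/5, 0/1 + 1/1*1/1) = [2/5, 1/1)
  emit 'f', narrow to [0/1, 1/10)
Step 2: interval [0/1, 1/10), width = 1/10 - 0/1 = 1/10
  'f': [0/1 + 1/10*0/1, 0/1 + 1/10*1/10) = [0/1, 1/100)
  'd': [0/1 + 1/10*1/10, 0/1 + 1/10*2/5) = [1/100, 1/25) <- contains code 1/40
  'a': [0/1 + 1/10*2/5, 0/1 + 1/10*1/1) = [1/25, 1/10)
  emit 'd', narrow to [1/100, 1/25)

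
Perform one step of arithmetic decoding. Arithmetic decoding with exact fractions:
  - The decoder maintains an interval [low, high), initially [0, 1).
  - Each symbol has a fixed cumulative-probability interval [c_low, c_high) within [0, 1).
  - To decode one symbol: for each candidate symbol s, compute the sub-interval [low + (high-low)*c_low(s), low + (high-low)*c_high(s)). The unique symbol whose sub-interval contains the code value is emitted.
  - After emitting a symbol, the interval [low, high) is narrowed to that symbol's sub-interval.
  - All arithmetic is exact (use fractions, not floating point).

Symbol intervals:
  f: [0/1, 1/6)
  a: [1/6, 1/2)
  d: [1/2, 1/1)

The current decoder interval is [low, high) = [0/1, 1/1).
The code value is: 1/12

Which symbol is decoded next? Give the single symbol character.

Interval width = high − low = 1/1 − 0/1 = 1/1
Scaled code = (code − low) / width = (1/12 − 0/1) / 1/1 = 1/12
  f: [0/1, 1/6) ← scaled code falls here ✓
  a: [1/6, 1/2) 
  d: [1/2, 1/1) 

Answer: f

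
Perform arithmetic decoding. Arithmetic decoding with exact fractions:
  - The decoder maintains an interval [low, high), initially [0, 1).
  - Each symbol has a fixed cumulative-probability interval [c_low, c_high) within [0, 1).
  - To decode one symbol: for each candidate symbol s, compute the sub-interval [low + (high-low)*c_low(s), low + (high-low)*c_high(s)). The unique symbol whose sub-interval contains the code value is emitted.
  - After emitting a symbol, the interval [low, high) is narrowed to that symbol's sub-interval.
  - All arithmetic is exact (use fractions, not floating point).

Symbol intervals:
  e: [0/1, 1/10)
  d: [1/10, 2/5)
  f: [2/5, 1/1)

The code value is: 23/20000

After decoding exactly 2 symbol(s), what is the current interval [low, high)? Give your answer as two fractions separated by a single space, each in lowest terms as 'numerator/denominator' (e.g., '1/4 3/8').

Step 1: interval [0/1, 1/1), width = 1/1 - 0/1 = 1/1
  'e': [0/1 + 1/1*0/1, 0/1 + 1/1*1/10) = [0/1, 1/10) <- contains code 23/20000
  'd': [0/1 + 1/1*1/10, 0/1 + 1/1*2/5) = [1/10, 2/5)
  'f': [0/1 + 1/1*2/5, 0/1 + 1/1*1/1) = [2/5, 1/1)
  emit 'e', narrow to [0/1, 1/10)
Step 2: interval [0/1, 1/10), width = 1/10 - 0/1 = 1/10
  'e': [0/1 + 1/10*0/1, 0/1 + 1/10*1/10) = [0/1, 1/100) <- contains code 23/20000
  'd': [0/1 + 1/10*1/10, 0/1 + 1/10*2/5) = [1/100, 1/25)
  'f': [0/1 + 1/10*2/5, 0/1 + 1/10*1/1) = [1/25, 1/10)
  emit 'e', narrow to [0/1, 1/100)

Answer: 0/1 1/100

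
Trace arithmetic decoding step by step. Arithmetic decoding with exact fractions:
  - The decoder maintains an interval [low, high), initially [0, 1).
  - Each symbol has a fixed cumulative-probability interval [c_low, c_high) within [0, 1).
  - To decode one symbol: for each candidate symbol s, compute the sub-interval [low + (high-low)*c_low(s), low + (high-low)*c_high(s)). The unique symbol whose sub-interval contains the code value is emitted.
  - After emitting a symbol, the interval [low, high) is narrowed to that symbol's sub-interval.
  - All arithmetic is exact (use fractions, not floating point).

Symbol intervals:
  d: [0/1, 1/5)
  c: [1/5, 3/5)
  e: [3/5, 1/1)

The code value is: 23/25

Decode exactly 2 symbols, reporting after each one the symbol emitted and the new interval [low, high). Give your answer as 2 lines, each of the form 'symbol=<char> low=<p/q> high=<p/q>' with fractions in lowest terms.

Answer: symbol=e low=3/5 high=1/1
symbol=e low=21/25 high=1/1

Derivation:
Step 1: interval [0/1, 1/1), width = 1/1 - 0/1 = 1/1
  'd': [0/1 + 1/1*0/1, 0/1 + 1/1*1/5) = [0/1, 1/5)
  'c': [0/1 + 1/1*1/5, 0/1 + 1/1*3/5) = [1/5, 3/5)
  'e': [0/1 + 1/1*3/5, 0/1 + 1/1*1/1) = [3/5, 1/1) <- contains code 23/25
  emit 'e', narrow to [3/5, 1/1)
Step 2: interval [3/5, 1/1), width = 1/1 - 3/5 = 2/5
  'd': [3/5 + 2/5*0/1, 3/5 + 2/5*1/5) = [3/5, 17/25)
  'c': [3/5 + 2/5*1/5, 3/5 + 2/5*3/5) = [17/25, 21/25)
  'e': [3/5 + 2/5*3/5, 3/5 + 2/5*1/1) = [21/25, 1/1) <- contains code 23/25
  emit 'e', narrow to [21/25, 1/1)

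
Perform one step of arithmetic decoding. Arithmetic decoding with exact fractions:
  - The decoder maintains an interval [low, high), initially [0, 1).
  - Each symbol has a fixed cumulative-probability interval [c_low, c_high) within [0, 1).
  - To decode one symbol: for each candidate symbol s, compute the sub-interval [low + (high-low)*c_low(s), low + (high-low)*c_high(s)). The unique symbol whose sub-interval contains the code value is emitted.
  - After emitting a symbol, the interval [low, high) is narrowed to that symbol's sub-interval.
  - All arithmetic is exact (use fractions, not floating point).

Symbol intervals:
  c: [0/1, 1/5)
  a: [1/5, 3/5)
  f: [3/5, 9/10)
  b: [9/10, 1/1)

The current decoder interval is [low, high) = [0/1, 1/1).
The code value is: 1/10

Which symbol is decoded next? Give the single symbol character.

Answer: c

Derivation:
Interval width = high − low = 1/1 − 0/1 = 1/1
Scaled code = (code − low) / width = (1/10 − 0/1) / 1/1 = 1/10
  c: [0/1, 1/5) ← scaled code falls here ✓
  a: [1/5, 3/5) 
  f: [3/5, 9/10) 
  b: [9/10, 1/1) 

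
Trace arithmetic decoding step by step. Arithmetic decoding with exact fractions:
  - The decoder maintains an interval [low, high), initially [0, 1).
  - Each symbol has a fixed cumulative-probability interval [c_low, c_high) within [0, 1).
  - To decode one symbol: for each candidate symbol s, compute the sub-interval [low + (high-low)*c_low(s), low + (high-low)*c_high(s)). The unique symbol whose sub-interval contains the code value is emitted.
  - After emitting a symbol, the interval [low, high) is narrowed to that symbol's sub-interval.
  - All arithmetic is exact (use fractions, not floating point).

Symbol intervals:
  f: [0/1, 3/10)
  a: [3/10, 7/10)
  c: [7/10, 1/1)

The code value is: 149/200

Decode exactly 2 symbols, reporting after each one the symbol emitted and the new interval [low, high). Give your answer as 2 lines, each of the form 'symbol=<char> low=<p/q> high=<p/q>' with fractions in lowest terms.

Step 1: interval [0/1, 1/1), width = 1/1 - 0/1 = 1/1
  'f': [0/1 + 1/1*0/1, 0/1 + 1/1*3/10) = [0/1, 3/10)
  'a': [0/1 + 1/1*3/10, 0/1 + 1/1*7/10) = [3/10, 7/10)
  'c': [0/1 + 1/1*7/10, 0/1 + 1/1*1/1) = [7/10, 1/1) <- contains code 149/200
  emit 'c', narrow to [7/10, 1/1)
Step 2: interval [7/10, 1/1), width = 1/1 - 7/10 = 3/10
  'f': [7/10 + 3/10*0/1, 7/10 + 3/10*3/10) = [7/10, 79/100) <- contains code 149/200
  'a': [7/10 + 3/10*3/10, 7/10 + 3/10*7/10) = [79/100, 91/100)
  'c': [7/10 + 3/10*7/10, 7/10 + 3/10*1/1) = [91/100, 1/1)
  emit 'f', narrow to [7/10, 79/100)

Answer: symbol=c low=7/10 high=1/1
symbol=f low=7/10 high=79/100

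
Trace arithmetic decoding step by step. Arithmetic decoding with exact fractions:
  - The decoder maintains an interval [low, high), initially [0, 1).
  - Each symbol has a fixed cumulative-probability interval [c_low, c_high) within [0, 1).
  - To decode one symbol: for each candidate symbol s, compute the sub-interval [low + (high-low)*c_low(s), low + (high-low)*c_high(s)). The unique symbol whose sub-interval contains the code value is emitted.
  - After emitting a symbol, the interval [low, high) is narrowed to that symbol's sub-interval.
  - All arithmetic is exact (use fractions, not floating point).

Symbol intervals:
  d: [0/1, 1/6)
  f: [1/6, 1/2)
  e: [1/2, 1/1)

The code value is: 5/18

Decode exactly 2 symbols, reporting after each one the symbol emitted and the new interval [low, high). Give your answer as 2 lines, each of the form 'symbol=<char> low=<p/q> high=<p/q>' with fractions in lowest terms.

Answer: symbol=f low=1/6 high=1/2
symbol=f low=2/9 high=1/3

Derivation:
Step 1: interval [0/1, 1/1), width = 1/1 - 0/1 = 1/1
  'd': [0/1 + 1/1*0/1, 0/1 + 1/1*1/6) = [0/1, 1/6)
  'f': [0/1 + 1/1*1/6, 0/1 + 1/1*1/2) = [1/6, 1/2) <- contains code 5/18
  'e': [0/1 + 1/1*1/2, 0/1 + 1/1*1/1) = [1/2, 1/1)
  emit 'f', narrow to [1/6, 1/2)
Step 2: interval [1/6, 1/2), width = 1/2 - 1/6 = 1/3
  'd': [1/6 + 1/3*0/1, 1/6 + 1/3*1/6) = [1/6, 2/9)
  'f': [1/6 + 1/3*1/6, 1/6 + 1/3*1/2) = [2/9, 1/3) <- contains code 5/18
  'e': [1/6 + 1/3*1/2, 1/6 + 1/3*1/1) = [1/3, 1/2)
  emit 'f', narrow to [2/9, 1/3)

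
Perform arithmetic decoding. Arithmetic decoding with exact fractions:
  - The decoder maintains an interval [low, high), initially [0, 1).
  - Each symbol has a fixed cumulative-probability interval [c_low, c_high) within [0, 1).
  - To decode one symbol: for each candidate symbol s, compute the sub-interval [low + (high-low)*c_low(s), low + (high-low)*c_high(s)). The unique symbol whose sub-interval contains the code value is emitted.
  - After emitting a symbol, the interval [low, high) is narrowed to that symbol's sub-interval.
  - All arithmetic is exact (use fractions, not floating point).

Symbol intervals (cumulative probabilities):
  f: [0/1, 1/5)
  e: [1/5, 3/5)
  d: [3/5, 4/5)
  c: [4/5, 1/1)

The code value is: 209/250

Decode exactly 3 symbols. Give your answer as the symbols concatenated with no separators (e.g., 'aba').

Answer: cfc

Derivation:
Step 1: interval [0/1, 1/1), width = 1/1 - 0/1 = 1/1
  'f': [0/1 + 1/1*0/1, 0/1 + 1/1*1/5) = [0/1, 1/5)
  'e': [0/1 + 1/1*1/5, 0/1 + 1/1*3/5) = [1/5, 3/5)
  'd': [0/1 + 1/1*3/5, 0/1 + 1/1*4/5) = [3/5, 4/5)
  'c': [0/1 + 1/1*4/5, 0/1 + 1/1*1/1) = [4/5, 1/1) <- contains code 209/250
  emit 'c', narrow to [4/5, 1/1)
Step 2: interval [4/5, 1/1), width = 1/1 - 4/5 = 1/5
  'f': [4/5 + 1/5*0/1, 4/5 + 1/5*1/5) = [4/5, 21/25) <- contains code 209/250
  'e': [4/5 + 1/5*1/5, 4/5 + 1/5*3/5) = [21/25, 23/25)
  'd': [4/5 + 1/5*3/5, 4/5 + 1/5*4/5) = [23/25, 24/25)
  'c': [4/5 + 1/5*4/5, 4/5 + 1/5*1/1) = [24/25, 1/1)
  emit 'f', narrow to [4/5, 21/25)
Step 3: interval [4/5, 21/25), width = 21/25 - 4/5 = 1/25
  'f': [4/5 + 1/25*0/1, 4/5 + 1/25*1/5) = [4/5, 101/125)
  'e': [4/5 + 1/25*1/5, 4/5 + 1/25*3/5) = [101/125, 103/125)
  'd': [4/5 + 1/25*3/5, 4/5 + 1/25*4/5) = [103/125, 104/125)
  'c': [4/5 + 1/25*4/5, 4/5 + 1/25*1/1) = [104/125, 21/25) <- contains code 209/250
  emit 'c', narrow to [104/125, 21/25)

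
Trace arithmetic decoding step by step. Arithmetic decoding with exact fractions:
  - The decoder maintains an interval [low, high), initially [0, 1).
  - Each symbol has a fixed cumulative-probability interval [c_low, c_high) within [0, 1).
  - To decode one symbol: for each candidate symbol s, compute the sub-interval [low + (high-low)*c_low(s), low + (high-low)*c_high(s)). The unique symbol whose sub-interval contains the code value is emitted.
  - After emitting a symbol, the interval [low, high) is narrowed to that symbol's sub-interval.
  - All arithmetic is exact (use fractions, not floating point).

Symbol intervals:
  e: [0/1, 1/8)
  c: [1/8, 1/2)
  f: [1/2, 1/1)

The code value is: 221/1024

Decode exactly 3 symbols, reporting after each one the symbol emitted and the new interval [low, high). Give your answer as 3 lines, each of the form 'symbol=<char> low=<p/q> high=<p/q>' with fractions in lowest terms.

Answer: symbol=c low=1/8 high=1/2
symbol=c low=11/64 high=5/16
symbol=c low=97/512 high=31/128

Derivation:
Step 1: interval [0/1, 1/1), width = 1/1 - 0/1 = 1/1
  'e': [0/1 + 1/1*0/1, 0/1 + 1/1*1/8) = [0/1, 1/8)
  'c': [0/1 + 1/1*1/8, 0/1 + 1/1*1/2) = [1/8, 1/2) <- contains code 221/1024
  'f': [0/1 + 1/1*1/2, 0/1 + 1/1*1/1) = [1/2, 1/1)
  emit 'c', narrow to [1/8, 1/2)
Step 2: interval [1/8, 1/2), width = 1/2 - 1/8 = 3/8
  'e': [1/8 + 3/8*0/1, 1/8 + 3/8*1/8) = [1/8, 11/64)
  'c': [1/8 + 3/8*1/8, 1/8 + 3/8*1/2) = [11/64, 5/16) <- contains code 221/1024
  'f': [1/8 + 3/8*1/2, 1/8 + 3/8*1/1) = [5/16, 1/2)
  emit 'c', narrow to [11/64, 5/16)
Step 3: interval [11/64, 5/16), width = 5/16 - 11/64 = 9/64
  'e': [11/64 + 9/64*0/1, 11/64 + 9/64*1/8) = [11/64, 97/512)
  'c': [11/64 + 9/64*1/8, 11/64 + 9/64*1/2) = [97/512, 31/128) <- contains code 221/1024
  'f': [11/64 + 9/64*1/2, 11/64 + 9/64*1/1) = [31/128, 5/16)
  emit 'c', narrow to [97/512, 31/128)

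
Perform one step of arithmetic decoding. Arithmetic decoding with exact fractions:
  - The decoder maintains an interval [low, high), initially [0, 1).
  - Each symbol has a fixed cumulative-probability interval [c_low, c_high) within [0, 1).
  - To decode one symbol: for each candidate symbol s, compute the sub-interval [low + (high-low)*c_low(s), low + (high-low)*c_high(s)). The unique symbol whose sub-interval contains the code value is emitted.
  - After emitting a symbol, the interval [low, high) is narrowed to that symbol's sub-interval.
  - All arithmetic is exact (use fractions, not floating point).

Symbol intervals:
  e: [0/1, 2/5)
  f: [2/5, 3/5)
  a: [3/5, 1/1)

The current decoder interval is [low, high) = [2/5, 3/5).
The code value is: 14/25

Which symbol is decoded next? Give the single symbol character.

Interval width = high − low = 3/5 − 2/5 = 1/5
Scaled code = (code − low) / width = (14/25 − 2/5) / 1/5 = 4/5
  e: [0/1, 2/5) 
  f: [2/5, 3/5) 
  a: [3/5, 1/1) ← scaled code falls here ✓

Answer: a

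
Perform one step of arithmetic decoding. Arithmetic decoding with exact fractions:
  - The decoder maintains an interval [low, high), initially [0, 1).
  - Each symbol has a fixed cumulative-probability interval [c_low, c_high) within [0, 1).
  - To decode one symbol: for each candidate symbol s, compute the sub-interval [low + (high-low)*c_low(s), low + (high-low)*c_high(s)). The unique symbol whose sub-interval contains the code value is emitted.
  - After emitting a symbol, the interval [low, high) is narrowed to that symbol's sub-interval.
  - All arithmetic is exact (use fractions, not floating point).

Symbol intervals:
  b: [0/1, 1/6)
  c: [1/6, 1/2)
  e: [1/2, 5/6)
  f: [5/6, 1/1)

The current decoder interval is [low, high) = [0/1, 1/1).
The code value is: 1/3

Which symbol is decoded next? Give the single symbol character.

Interval width = high − low = 1/1 − 0/1 = 1/1
Scaled code = (code − low) / width = (1/3 − 0/1) / 1/1 = 1/3
  b: [0/1, 1/6) 
  c: [1/6, 1/2) ← scaled code falls here ✓
  e: [1/2, 5/6) 
  f: [5/6, 1/1) 

Answer: c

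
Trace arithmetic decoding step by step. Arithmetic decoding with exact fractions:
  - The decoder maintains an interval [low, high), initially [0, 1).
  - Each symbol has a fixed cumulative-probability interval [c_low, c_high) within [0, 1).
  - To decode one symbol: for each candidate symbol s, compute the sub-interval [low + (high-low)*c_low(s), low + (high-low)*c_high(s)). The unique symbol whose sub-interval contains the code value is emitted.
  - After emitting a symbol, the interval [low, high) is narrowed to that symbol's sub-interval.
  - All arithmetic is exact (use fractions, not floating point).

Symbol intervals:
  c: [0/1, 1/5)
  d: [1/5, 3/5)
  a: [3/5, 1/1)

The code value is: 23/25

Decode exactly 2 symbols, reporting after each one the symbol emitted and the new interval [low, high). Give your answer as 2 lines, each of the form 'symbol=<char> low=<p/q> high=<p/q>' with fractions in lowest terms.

Step 1: interval [0/1, 1/1), width = 1/1 - 0/1 = 1/1
  'c': [0/1 + 1/1*0/1, 0/1 + 1/1*1/5) = [0/1, 1/5)
  'd': [0/1 + 1/1*1/5, 0/1 + 1/1*3/5) = [1/5, 3/5)
  'a': [0/1 + 1/1*3/5, 0/1 + 1/1*1/1) = [3/5, 1/1) <- contains code 23/25
  emit 'a', narrow to [3/5, 1/1)
Step 2: interval [3/5, 1/1), width = 1/1 - 3/5 = 2/5
  'c': [3/5 + 2/5*0/1, 3/5 + 2/5*1/5) = [3/5, 17/25)
  'd': [3/5 + 2/5*1/5, 3/5 + 2/5*3/5) = [17/25, 21/25)
  'a': [3/5 + 2/5*3/5, 3/5 + 2/5*1/1) = [21/25, 1/1) <- contains code 23/25
  emit 'a', narrow to [21/25, 1/1)

Answer: symbol=a low=3/5 high=1/1
symbol=a low=21/25 high=1/1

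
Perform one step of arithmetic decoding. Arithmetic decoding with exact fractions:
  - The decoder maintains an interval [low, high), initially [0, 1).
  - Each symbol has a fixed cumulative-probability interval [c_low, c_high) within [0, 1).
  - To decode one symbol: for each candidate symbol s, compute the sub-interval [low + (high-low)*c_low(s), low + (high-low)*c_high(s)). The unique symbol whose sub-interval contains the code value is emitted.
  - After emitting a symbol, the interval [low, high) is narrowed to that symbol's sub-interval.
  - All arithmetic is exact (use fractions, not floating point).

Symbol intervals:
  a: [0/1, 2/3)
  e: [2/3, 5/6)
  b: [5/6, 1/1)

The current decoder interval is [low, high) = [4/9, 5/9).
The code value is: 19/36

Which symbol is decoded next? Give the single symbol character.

Answer: e

Derivation:
Interval width = high − low = 5/9 − 4/9 = 1/9
Scaled code = (code − low) / width = (19/36 − 4/9) / 1/9 = 3/4
  a: [0/1, 2/3) 
  e: [2/3, 5/6) ← scaled code falls here ✓
  b: [5/6, 1/1) 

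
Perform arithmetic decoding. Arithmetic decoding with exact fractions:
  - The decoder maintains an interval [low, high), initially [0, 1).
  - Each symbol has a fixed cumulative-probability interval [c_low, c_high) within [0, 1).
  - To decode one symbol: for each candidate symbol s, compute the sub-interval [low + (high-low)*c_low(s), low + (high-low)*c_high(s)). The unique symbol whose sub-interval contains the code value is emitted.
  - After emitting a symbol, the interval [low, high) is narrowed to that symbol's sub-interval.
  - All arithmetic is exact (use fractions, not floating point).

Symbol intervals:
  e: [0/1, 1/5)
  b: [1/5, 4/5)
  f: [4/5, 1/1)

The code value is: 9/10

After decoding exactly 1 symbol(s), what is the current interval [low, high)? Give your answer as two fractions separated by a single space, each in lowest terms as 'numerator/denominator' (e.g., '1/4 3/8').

Answer: 4/5 1/1

Derivation:
Step 1: interval [0/1, 1/1), width = 1/1 - 0/1 = 1/1
  'e': [0/1 + 1/1*0/1, 0/1 + 1/1*1/5) = [0/1, 1/5)
  'b': [0/1 + 1/1*1/5, 0/1 + 1/1*4/5) = [1/5, 4/5)
  'f': [0/1 + 1/1*4/5, 0/1 + 1/1*1/1) = [4/5, 1/1) <- contains code 9/10
  emit 'f', narrow to [4/5, 1/1)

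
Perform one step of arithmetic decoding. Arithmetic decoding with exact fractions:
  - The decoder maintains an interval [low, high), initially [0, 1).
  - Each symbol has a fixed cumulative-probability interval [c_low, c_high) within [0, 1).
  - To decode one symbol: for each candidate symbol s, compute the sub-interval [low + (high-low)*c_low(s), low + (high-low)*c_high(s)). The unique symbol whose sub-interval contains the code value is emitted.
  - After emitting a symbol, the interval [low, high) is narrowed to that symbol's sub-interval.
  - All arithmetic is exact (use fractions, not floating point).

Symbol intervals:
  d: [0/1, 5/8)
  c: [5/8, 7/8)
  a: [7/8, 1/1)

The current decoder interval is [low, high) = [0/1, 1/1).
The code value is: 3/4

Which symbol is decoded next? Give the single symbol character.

Answer: c

Derivation:
Interval width = high − low = 1/1 − 0/1 = 1/1
Scaled code = (code − low) / width = (3/4 − 0/1) / 1/1 = 3/4
  d: [0/1, 5/8) 
  c: [5/8, 7/8) ← scaled code falls here ✓
  a: [7/8, 1/1) 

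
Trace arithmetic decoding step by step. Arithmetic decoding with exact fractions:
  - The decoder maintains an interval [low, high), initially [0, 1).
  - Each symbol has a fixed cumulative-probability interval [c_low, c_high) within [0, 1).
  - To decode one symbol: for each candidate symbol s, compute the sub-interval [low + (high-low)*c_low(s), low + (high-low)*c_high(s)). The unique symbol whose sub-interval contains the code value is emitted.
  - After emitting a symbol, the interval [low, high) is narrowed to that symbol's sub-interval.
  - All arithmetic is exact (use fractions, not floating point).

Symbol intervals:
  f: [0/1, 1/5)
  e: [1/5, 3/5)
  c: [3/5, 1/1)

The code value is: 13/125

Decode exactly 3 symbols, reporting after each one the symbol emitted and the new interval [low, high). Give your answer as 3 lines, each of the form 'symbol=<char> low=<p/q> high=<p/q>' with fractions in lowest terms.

Answer: symbol=f low=0/1 high=1/5
symbol=e low=1/25 high=3/25
symbol=c low=11/125 high=3/25

Derivation:
Step 1: interval [0/1, 1/1), width = 1/1 - 0/1 = 1/1
  'f': [0/1 + 1/1*0/1, 0/1 + 1/1*1/5) = [0/1, 1/5) <- contains code 13/125
  'e': [0/1 + 1/1*1/5, 0/1 + 1/1*3/5) = [1/5, 3/5)
  'c': [0/1 + 1/1*3/5, 0/1 + 1/1*1/1) = [3/5, 1/1)
  emit 'f', narrow to [0/1, 1/5)
Step 2: interval [0/1, 1/5), width = 1/5 - 0/1 = 1/5
  'f': [0/1 + 1/5*0/1, 0/1 + 1/5*1/5) = [0/1, 1/25)
  'e': [0/1 + 1/5*1/5, 0/1 + 1/5*3/5) = [1/25, 3/25) <- contains code 13/125
  'c': [0/1 + 1/5*3/5, 0/1 + 1/5*1/1) = [3/25, 1/5)
  emit 'e', narrow to [1/25, 3/25)
Step 3: interval [1/25, 3/25), width = 3/25 - 1/25 = 2/25
  'f': [1/25 + 2/25*0/1, 1/25 + 2/25*1/5) = [1/25, 7/125)
  'e': [1/25 + 2/25*1/5, 1/25 + 2/25*3/5) = [7/125, 11/125)
  'c': [1/25 + 2/25*3/5, 1/25 + 2/25*1/1) = [11/125, 3/25) <- contains code 13/125
  emit 'c', narrow to [11/125, 3/25)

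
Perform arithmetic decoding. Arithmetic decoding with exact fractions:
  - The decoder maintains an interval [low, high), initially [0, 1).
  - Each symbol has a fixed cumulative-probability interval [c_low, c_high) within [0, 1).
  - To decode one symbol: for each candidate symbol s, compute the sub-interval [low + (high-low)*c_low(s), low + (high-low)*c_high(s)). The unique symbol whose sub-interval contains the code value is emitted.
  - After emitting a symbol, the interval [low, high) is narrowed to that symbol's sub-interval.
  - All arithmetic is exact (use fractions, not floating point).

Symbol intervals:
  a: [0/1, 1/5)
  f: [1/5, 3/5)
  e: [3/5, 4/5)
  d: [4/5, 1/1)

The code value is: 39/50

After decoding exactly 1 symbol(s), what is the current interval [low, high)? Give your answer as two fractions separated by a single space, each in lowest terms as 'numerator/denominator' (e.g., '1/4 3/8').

Step 1: interval [0/1, 1/1), width = 1/1 - 0/1 = 1/1
  'a': [0/1 + 1/1*0/1, 0/1 + 1/1*1/5) = [0/1, 1/5)
  'f': [0/1 + 1/1*1/5, 0/1 + 1/1*3/5) = [1/5, 3/5)
  'e': [0/1 + 1/1*3/5, 0/1 + 1/1*4/5) = [3/5, 4/5) <- contains code 39/50
  'd': [0/1 + 1/1*4/5, 0/1 + 1/1*1/1) = [4/5, 1/1)
  emit 'e', narrow to [3/5, 4/5)

Answer: 3/5 4/5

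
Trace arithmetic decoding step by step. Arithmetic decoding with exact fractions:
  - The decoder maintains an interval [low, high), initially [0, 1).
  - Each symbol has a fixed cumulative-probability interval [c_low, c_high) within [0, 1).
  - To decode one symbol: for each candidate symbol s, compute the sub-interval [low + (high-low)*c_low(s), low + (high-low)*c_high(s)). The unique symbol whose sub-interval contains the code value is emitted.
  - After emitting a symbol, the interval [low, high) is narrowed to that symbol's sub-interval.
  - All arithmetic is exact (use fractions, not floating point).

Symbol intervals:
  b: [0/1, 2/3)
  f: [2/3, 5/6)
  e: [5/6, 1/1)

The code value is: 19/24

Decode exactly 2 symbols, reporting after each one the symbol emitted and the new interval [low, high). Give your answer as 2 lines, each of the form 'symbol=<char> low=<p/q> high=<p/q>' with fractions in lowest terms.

Answer: symbol=f low=2/3 high=5/6
symbol=f low=7/9 high=29/36

Derivation:
Step 1: interval [0/1, 1/1), width = 1/1 - 0/1 = 1/1
  'b': [0/1 + 1/1*0/1, 0/1 + 1/1*2/3) = [0/1, 2/3)
  'f': [0/1 + 1/1*2/3, 0/1 + 1/1*5/6) = [2/3, 5/6) <- contains code 19/24
  'e': [0/1 + 1/1*5/6, 0/1 + 1/1*1/1) = [5/6, 1/1)
  emit 'f', narrow to [2/3, 5/6)
Step 2: interval [2/3, 5/6), width = 5/6 - 2/3 = 1/6
  'b': [2/3 + 1/6*0/1, 2/3 + 1/6*2/3) = [2/3, 7/9)
  'f': [2/3 + 1/6*2/3, 2/3 + 1/6*5/6) = [7/9, 29/36) <- contains code 19/24
  'e': [2/3 + 1/6*5/6, 2/3 + 1/6*1/1) = [29/36, 5/6)
  emit 'f', narrow to [7/9, 29/36)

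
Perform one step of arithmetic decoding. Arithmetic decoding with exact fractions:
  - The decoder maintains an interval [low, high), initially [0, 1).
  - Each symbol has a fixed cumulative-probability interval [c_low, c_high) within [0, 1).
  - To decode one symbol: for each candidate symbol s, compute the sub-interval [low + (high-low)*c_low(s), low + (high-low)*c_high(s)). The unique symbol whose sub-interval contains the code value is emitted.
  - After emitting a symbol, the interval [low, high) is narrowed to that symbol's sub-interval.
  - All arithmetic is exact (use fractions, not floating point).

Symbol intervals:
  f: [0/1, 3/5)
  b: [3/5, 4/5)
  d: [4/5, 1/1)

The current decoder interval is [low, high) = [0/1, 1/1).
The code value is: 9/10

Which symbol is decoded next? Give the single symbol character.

Answer: d

Derivation:
Interval width = high − low = 1/1 − 0/1 = 1/1
Scaled code = (code − low) / width = (9/10 − 0/1) / 1/1 = 9/10
  f: [0/1, 3/5) 
  b: [3/5, 4/5) 
  d: [4/5, 1/1) ← scaled code falls here ✓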